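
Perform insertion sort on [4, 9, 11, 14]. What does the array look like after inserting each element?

First element 4 is already 'sorted'
Insert 9: shifted 0 elements -> [4, 9, 11, 14]
Insert 11: shifted 0 elements -> [4, 9, 11, 14]
Insert 14: shifted 0 elements -> [4, 9, 11, 14]


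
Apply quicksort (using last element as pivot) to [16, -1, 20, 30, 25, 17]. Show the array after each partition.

Partition 1: pivot=17 at index 2 -> [16, -1, 17, 30, 25, 20]
Partition 2: pivot=-1 at index 0 -> [-1, 16, 17, 30, 25, 20]
Partition 3: pivot=20 at index 3 -> [-1, 16, 17, 20, 25, 30]
Partition 4: pivot=30 at index 5 -> [-1, 16, 17, 20, 25, 30]


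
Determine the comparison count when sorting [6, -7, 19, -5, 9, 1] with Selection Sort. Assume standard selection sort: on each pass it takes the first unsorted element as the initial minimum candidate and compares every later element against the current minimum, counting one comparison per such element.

Pass 1: scan indices 1..5 for the minimum = 5 comparison(s); min is -7, place at index 0 -> [-7, 6, 19, -5, 9, 1]
Pass 2: scan indices 2..5 for the minimum = 4 comparison(s); min is -5, place at index 1 -> [-7, -5, 19, 6, 9, 1]
Pass 3: scan indices 3..5 for the minimum = 3 comparison(s); min is 1, place at index 2 -> [-7, -5, 1, 6, 9, 19]
Pass 4: scan indices 4..5 for the minimum = 2 comparison(s); min is 6, place at index 3 -> [-7, -5, 1, 6, 9, 19]
Pass 5: scan indices 5..5 for the minimum = 1 comparison(s); min is 9, place at index 4 -> [-7, -5, 1, 6, 9, 19]
Selection sort always scans the whole unsorted suffix, so the count is (n-1) + (n-2) + ... + 1 = n(n-1)/2 = 6*5/2 = 15 regardless of the input order.
Total comparisons: 5 + 4 + 3 + 2 + 1 = 15


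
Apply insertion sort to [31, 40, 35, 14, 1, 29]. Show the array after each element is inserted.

First element 31 is already 'sorted'
Insert 40: shifted 0 elements -> [31, 40, 35, 14, 1, 29]
Insert 35: shifted 1 elements -> [31, 35, 40, 14, 1, 29]
Insert 14: shifted 3 elements -> [14, 31, 35, 40, 1, 29]
Insert 1: shifted 4 elements -> [1, 14, 31, 35, 40, 29]
Insert 29: shifted 3 elements -> [1, 14, 29, 31, 35, 40]


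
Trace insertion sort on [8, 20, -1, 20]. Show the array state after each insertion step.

First element 8 is already 'sorted'
Insert 20: shifted 0 elements -> [8, 20, -1, 20]
Insert -1: shifted 2 elements -> [-1, 8, 20, 20]
Insert 20: shifted 0 elements -> [-1, 8, 20, 20]


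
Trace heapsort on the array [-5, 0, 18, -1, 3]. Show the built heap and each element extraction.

Build heap: [18, 3, -5, -1, 0]
Extract 18: [3, 0, -5, -1, 18]
Extract 3: [0, -1, -5, 3, 18]
Extract 0: [-1, -5, 0, 3, 18]
Extract -1: [-5, -1, 0, 3, 18]


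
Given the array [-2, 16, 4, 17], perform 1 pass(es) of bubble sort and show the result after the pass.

After pass 1: [-2, 4, 16, 17] (1 swaps)
Total swaps: 1


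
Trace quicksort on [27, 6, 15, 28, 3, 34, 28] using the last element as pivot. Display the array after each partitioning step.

Partition 1: pivot=28 at index 5 -> [27, 6, 15, 28, 3, 28, 34]
Partition 2: pivot=3 at index 0 -> [3, 6, 15, 28, 27, 28, 34]
Partition 3: pivot=27 at index 3 -> [3, 6, 15, 27, 28, 28, 34]
Partition 4: pivot=15 at index 2 -> [3, 6, 15, 27, 28, 28, 34]


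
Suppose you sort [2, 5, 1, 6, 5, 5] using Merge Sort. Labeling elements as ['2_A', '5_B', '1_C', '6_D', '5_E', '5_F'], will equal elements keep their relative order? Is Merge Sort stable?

Trace Merge Sort on the labeled array (the key is the number; the letter only tracks identity):
  Merge [5_B] + [1_C] -> [1_C, 5_B]
  Merge [2_A] + [1_C, 5_B] -> [1_C, 2_A, 5_B]
  Merge [5_E] + [5_F] -> [5_E, 5_F]
  Merge [6_D] + [5_E, 5_F] -> [5_E, 5_F, 6_D]
  Merge [1_C, 2_A, 5_B] + [5_E, 5_F, 6_D] -> [1_C, 2_A, 5_B, 5_E, 5_F, 6_D]
Final order: [1_C, 2_A, 5_B, 5_E, 5_F, 6_D]
Equal keys:
  value 5: originally 5_B, 5_E, 5_F; after sorting 5_B, 5_E, 5_F -> order preserved
All equal keys kept their original relative order. Merge Sort is stable: when the heads of the two halves are equal the merge takes from the left half first.
Answer: Stable


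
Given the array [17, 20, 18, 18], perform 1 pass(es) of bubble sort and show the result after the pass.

After pass 1: [17, 18, 18, 20] (2 swaps)
Total swaps: 2


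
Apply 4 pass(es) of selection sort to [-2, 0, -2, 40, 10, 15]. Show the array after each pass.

Pass 1: Select minimum -2 at index 0, swap -> [-2, 0, -2, 40, 10, 15]
Pass 2: Select minimum -2 at index 2, swap -> [-2, -2, 0, 40, 10, 15]
Pass 3: Select minimum 0 at index 2, swap -> [-2, -2, 0, 40, 10, 15]
Pass 4: Select minimum 10 at index 4, swap -> [-2, -2, 0, 10, 40, 15]


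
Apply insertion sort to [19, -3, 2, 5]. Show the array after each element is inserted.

First element 19 is already 'sorted'
Insert -3: shifted 1 elements -> [-3, 19, 2, 5]
Insert 2: shifted 1 elements -> [-3, 2, 19, 5]
Insert 5: shifted 1 elements -> [-3, 2, 5, 19]


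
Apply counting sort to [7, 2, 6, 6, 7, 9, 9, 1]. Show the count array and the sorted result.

Count array: [0, 1, 1, 0, 0, 0, 2, 2, 0, 2]
(count[i] = number of elements equal to i)
Cumulative count: [0, 1, 2, 2, 2, 2, 4, 6, 6, 8]
Sorted: [1, 2, 6, 6, 7, 7, 9, 9]


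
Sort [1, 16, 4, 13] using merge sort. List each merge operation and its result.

Divide and conquer:
  Merge [1] + [16] -> [1, 16]
  Merge [4] + [13] -> [4, 13]
  Merge [1, 16] + [4, 13] -> [1, 4, 13, 16]


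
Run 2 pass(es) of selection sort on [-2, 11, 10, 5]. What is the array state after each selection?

Pass 1: Select minimum -2 at index 0, swap -> [-2, 11, 10, 5]
Pass 2: Select minimum 5 at index 3, swap -> [-2, 5, 10, 11]


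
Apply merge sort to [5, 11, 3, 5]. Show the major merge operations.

Divide and conquer:
  Merge [5] + [11] -> [5, 11]
  Merge [3] + [5] -> [3, 5]
  Merge [5, 11] + [3, 5] -> [3, 5, 5, 11]


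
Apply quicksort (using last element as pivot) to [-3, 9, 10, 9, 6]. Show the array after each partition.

Partition 1: pivot=6 at index 1 -> [-3, 6, 10, 9, 9]
Partition 2: pivot=9 at index 3 -> [-3, 6, 9, 9, 10]


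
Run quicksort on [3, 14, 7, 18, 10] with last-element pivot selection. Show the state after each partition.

Partition 1: pivot=10 at index 2 -> [3, 7, 10, 18, 14]
Partition 2: pivot=7 at index 1 -> [3, 7, 10, 18, 14]
Partition 3: pivot=14 at index 3 -> [3, 7, 10, 14, 18]


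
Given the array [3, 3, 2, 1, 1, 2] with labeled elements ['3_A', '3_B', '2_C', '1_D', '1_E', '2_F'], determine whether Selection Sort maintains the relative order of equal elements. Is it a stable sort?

Trace Selection Sort on the labeled array (the key is the number; the letter only tracks identity):
  Pass 1: minimum of unsorted part is 1_D at index 3; swap it with 3_A at index 0 -> [1_D, 3_B, 2_C, 3_A, 1_E, 2_F]
  Pass 2: minimum of unsorted part is 1_E at index 4; swap it with 3_B at index 1 -> [1_D, 1_E, 2_C, 3_A, 3_B, 2_F]
  Pass 3: minimum 2_C is already at index 2; no swap -> [1_D, 1_E, 2_C, 3_A, 3_B, 2_F]
  Pass 4: minimum of unsorted part is 2_F at index 5; swap it with 3_A at index 3 -> [1_D, 1_E, 2_C, 2_F, 3_B, 3_A]
  Pass 5: minimum 3_B is already at index 4; no swap -> [1_D, 1_E, 2_C, 2_F, 3_B, 3_A]
Final order: [1_D, 1_E, 2_C, 2_F, 3_B, 3_A]
Equal keys:
  value 1: originally 1_D, 1_E; after sorting 1_D, 1_E -> order preserved
  value 2: originally 2_C, 2_F; after sorting 2_C, 2_F -> order preserved
  value 3: originally 3_A, 3_B; after sorting 3_B, 3_A -> order changed
Equal keys were reordered, so Selection Sort is not stable: the long-range swap that moves the minimum into place can carry an element past an equal key. (One such input is enough; an unstable sort may happen to preserve order on other inputs, but it gives no guarantee.)
Answer: Not stable


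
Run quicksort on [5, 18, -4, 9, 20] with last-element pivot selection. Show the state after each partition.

Partition 1: pivot=20 at index 4 -> [5, 18, -4, 9, 20]
Partition 2: pivot=9 at index 2 -> [5, -4, 9, 18, 20]
Partition 3: pivot=-4 at index 0 -> [-4, 5, 9, 18, 20]


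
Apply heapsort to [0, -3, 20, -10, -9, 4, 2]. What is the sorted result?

Build heap: [20, -3, 4, -10, -9, 0, 2]
Extract 20: [4, -3, 2, -10, -9, 0, 20]
Extract 4: [2, -3, 0, -10, -9, 4, 20]
Extract 2: [0, -3, -9, -10, 2, 4, 20]
Extract 0: [-3, -10, -9, 0, 2, 4, 20]
Extract -3: [-9, -10, -3, 0, 2, 4, 20]
Extract -9: [-10, -9, -3, 0, 2, 4, 20]


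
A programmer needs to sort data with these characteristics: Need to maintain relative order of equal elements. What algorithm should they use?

Best choice: Merge sort or Insertion sort
Reason: Both are stable; quicksort and heapsort are not stable


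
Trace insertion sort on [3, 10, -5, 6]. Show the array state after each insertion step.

First element 3 is already 'sorted'
Insert 10: shifted 0 elements -> [3, 10, -5, 6]
Insert -5: shifted 2 elements -> [-5, 3, 10, 6]
Insert 6: shifted 1 elements -> [-5, 3, 6, 10]


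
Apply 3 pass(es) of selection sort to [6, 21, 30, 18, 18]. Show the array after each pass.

Pass 1: Select minimum 6 at index 0, swap -> [6, 21, 30, 18, 18]
Pass 2: Select minimum 18 at index 3, swap -> [6, 18, 30, 21, 18]
Pass 3: Select minimum 18 at index 4, swap -> [6, 18, 18, 21, 30]


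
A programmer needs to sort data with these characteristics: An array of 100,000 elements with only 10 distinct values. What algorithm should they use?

Best choice: 3-way quicksort or Counting sort
Reason: 3-way (Dutch national flag) partitioning groups every copy of the pivot together, so with only d=10 distinct keys quicksort finishes in O(n log d) expected time, which is effectively linear; counting sort runs in O(n + k) where k is the size of the key range (not the number of distinct values), so it is linear when the 10 values are integers drawn from a small known range


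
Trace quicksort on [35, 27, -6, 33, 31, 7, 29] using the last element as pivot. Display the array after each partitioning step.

Partition 1: pivot=29 at index 3 -> [27, -6, 7, 29, 31, 35, 33]
Partition 2: pivot=7 at index 1 -> [-6, 7, 27, 29, 31, 35, 33]
Partition 3: pivot=33 at index 5 -> [-6, 7, 27, 29, 31, 33, 35]


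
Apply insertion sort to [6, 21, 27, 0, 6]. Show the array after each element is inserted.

First element 6 is already 'sorted'
Insert 21: shifted 0 elements -> [6, 21, 27, 0, 6]
Insert 27: shifted 0 elements -> [6, 21, 27, 0, 6]
Insert 0: shifted 3 elements -> [0, 6, 21, 27, 6]
Insert 6: shifted 2 elements -> [0, 6, 6, 21, 27]


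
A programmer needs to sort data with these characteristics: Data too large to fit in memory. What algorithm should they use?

Best choice: External merge sort
Reason: Minimizes disk I/O by sequential reads/writes


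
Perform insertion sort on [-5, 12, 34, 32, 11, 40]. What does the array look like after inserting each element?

First element -5 is already 'sorted'
Insert 12: shifted 0 elements -> [-5, 12, 34, 32, 11, 40]
Insert 34: shifted 0 elements -> [-5, 12, 34, 32, 11, 40]
Insert 32: shifted 1 elements -> [-5, 12, 32, 34, 11, 40]
Insert 11: shifted 3 elements -> [-5, 11, 12, 32, 34, 40]
Insert 40: shifted 0 elements -> [-5, 11, 12, 32, 34, 40]


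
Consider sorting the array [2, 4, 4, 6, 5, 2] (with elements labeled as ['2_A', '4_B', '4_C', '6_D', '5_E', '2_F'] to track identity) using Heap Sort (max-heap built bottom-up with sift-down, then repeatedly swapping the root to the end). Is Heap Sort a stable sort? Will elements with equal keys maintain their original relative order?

Trace Heap Sort on the labeled array (the key is the number; the letter only tracks identity):
  Build max-heap: [6_D, 5_E, 4_C, 4_B, 2_A, 2_F]
  Swap root 6_D to index 5, re-heapify first 5 -> [5_E, 4_B, 4_C, 2_F, 2_A, 6_D]
  Swap root 5_E to index 4, re-heapify first 4 -> [4_B, 2_A, 4_C, 2_F, 5_E, 6_D]
  Swap root 4_B to index 3, re-heapify first 3 -> [4_C, 2_A, 2_F, 4_B, 5_E, 6_D]
  Swap root 4_C to index 2, re-heapify first 2 -> [2_F, 2_A, 4_C, 4_B, 5_E, 6_D]
  Swap root 2_F to index 1, re-heapify first 1 -> [2_A, 2_F, 4_C, 4_B, 5_E, 6_D]
Final order: [2_A, 2_F, 4_C, 4_B, 5_E, 6_D]
Equal keys:
  value 2: originally 2_A, 2_F; after sorting 2_A, 2_F -> order preserved
  value 4: originally 4_B, 4_C; after sorting 4_C, 4_B -> order changed
Equal keys were reordered, so Heap Sort is not stable: heap construction and root-to-end swaps move elements without regard to the original order of equal keys. (One such input is enough; an unstable sort may happen to preserve order on other inputs, but it gives no guarantee.)
Answer: Not stable


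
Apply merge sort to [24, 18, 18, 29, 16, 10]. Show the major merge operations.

Divide and conquer:
  Merge [18] + [18] -> [18, 18]
  Merge [24] + [18, 18] -> [18, 18, 24]
  Merge [16] + [10] -> [10, 16]
  Merge [29] + [10, 16] -> [10, 16, 29]
  Merge [18, 18, 24] + [10, 16, 29] -> [10, 16, 18, 18, 24, 29]


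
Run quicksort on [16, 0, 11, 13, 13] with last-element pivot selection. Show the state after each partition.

Partition 1: pivot=13 at index 3 -> [0, 11, 13, 13, 16]
Partition 2: pivot=13 at index 2 -> [0, 11, 13, 13, 16]
Partition 3: pivot=11 at index 1 -> [0, 11, 13, 13, 16]


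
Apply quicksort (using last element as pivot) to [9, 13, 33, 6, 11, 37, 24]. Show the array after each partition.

Partition 1: pivot=24 at index 4 -> [9, 13, 6, 11, 24, 37, 33]
Partition 2: pivot=11 at index 2 -> [9, 6, 11, 13, 24, 37, 33]
Partition 3: pivot=6 at index 0 -> [6, 9, 11, 13, 24, 37, 33]
Partition 4: pivot=33 at index 5 -> [6, 9, 11, 13, 24, 33, 37]


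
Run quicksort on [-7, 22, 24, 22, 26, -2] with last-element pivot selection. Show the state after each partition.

Partition 1: pivot=-2 at index 1 -> [-7, -2, 24, 22, 26, 22]
Partition 2: pivot=22 at index 3 -> [-7, -2, 22, 22, 26, 24]
Partition 3: pivot=24 at index 4 -> [-7, -2, 22, 22, 24, 26]


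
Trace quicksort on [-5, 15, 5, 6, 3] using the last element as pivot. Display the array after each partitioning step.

Partition 1: pivot=3 at index 1 -> [-5, 3, 5, 6, 15]
Partition 2: pivot=15 at index 4 -> [-5, 3, 5, 6, 15]
Partition 3: pivot=6 at index 3 -> [-5, 3, 5, 6, 15]


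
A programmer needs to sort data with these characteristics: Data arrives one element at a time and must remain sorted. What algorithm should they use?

Best choice: Insertion sort
Reason: Insertion sort naturally handles online/streaming input by inserting each new element into sorted position


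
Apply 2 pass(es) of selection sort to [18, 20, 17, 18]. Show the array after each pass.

Pass 1: Select minimum 17 at index 2, swap -> [17, 20, 18, 18]
Pass 2: Select minimum 18 at index 2, swap -> [17, 18, 20, 18]


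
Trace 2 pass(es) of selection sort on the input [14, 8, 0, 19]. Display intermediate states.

Pass 1: Select minimum 0 at index 2, swap -> [0, 8, 14, 19]
Pass 2: Select minimum 8 at index 1, swap -> [0, 8, 14, 19]


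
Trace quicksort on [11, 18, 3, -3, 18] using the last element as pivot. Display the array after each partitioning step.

Partition 1: pivot=18 at index 4 -> [11, 18, 3, -3, 18]
Partition 2: pivot=-3 at index 0 -> [-3, 18, 3, 11, 18]
Partition 3: pivot=11 at index 2 -> [-3, 3, 11, 18, 18]


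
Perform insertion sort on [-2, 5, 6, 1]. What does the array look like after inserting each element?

First element -2 is already 'sorted'
Insert 5: shifted 0 elements -> [-2, 5, 6, 1]
Insert 6: shifted 0 elements -> [-2, 5, 6, 1]
Insert 1: shifted 2 elements -> [-2, 1, 5, 6]


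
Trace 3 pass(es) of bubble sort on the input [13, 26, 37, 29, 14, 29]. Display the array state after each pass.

After pass 1: [13, 26, 29, 14, 29, 37] (3 swaps)
After pass 2: [13, 26, 14, 29, 29, 37] (1 swaps)
After pass 3: [13, 14, 26, 29, 29, 37] (1 swaps)
Total swaps: 5


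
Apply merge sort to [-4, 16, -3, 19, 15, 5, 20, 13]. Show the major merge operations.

Divide and conquer:
  Merge [-4] + [16] -> [-4, 16]
  Merge [-3] + [19] -> [-3, 19]
  Merge [-4, 16] + [-3, 19] -> [-4, -3, 16, 19]
  Merge [15] + [5] -> [5, 15]
  Merge [20] + [13] -> [13, 20]
  Merge [5, 15] + [13, 20] -> [5, 13, 15, 20]
  Merge [-4, -3, 16, 19] + [5, 13, 15, 20] -> [-4, -3, 5, 13, 15, 16, 19, 20]


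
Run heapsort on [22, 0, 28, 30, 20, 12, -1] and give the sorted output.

Build heap: [30, 22, 28, 0, 20, 12, -1]
Extract 30: [28, 22, 12, 0, 20, -1, 30]
Extract 28: [22, 20, 12, 0, -1, 28, 30]
Extract 22: [20, 0, 12, -1, 22, 28, 30]
Extract 20: [12, 0, -1, 20, 22, 28, 30]
Extract 12: [0, -1, 12, 20, 22, 28, 30]
Extract 0: [-1, 0, 12, 20, 22, 28, 30]


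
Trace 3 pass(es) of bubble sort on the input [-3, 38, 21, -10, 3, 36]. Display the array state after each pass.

After pass 1: [-3, 21, -10, 3, 36, 38] (4 swaps)
After pass 2: [-3, -10, 3, 21, 36, 38] (2 swaps)
After pass 3: [-10, -3, 3, 21, 36, 38] (1 swaps)
Total swaps: 7


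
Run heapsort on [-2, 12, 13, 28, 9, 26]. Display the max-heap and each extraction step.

Build heap: [28, 12, 26, -2, 9, 13]
Extract 28: [26, 12, 13, -2, 9, 28]
Extract 26: [13, 12, 9, -2, 26, 28]
Extract 13: [12, -2, 9, 13, 26, 28]
Extract 12: [9, -2, 12, 13, 26, 28]
Extract 9: [-2, 9, 12, 13, 26, 28]


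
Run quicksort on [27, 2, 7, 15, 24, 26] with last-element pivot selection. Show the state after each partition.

Partition 1: pivot=26 at index 4 -> [2, 7, 15, 24, 26, 27]
Partition 2: pivot=24 at index 3 -> [2, 7, 15, 24, 26, 27]
Partition 3: pivot=15 at index 2 -> [2, 7, 15, 24, 26, 27]
Partition 4: pivot=7 at index 1 -> [2, 7, 15, 24, 26, 27]


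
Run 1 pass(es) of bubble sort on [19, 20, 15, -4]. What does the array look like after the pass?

After pass 1: [19, 15, -4, 20] (2 swaps)
Total swaps: 2


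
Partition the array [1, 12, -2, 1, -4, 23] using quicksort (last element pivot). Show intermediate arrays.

Partition 1: pivot=23 at index 5 -> [1, 12, -2, 1, -4, 23]
Partition 2: pivot=-4 at index 0 -> [-4, 12, -2, 1, 1, 23]
Partition 3: pivot=1 at index 3 -> [-4, -2, 1, 1, 12, 23]
Partition 4: pivot=1 at index 2 -> [-4, -2, 1, 1, 12, 23]


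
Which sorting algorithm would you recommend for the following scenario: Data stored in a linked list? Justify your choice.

Best choice: Merge sort
Reason: Merge sort doesn't require random access; can be done in O(1) extra space for linked lists


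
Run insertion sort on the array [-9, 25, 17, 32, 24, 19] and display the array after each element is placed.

First element -9 is already 'sorted'
Insert 25: shifted 0 elements -> [-9, 25, 17, 32, 24, 19]
Insert 17: shifted 1 elements -> [-9, 17, 25, 32, 24, 19]
Insert 32: shifted 0 elements -> [-9, 17, 25, 32, 24, 19]
Insert 24: shifted 2 elements -> [-9, 17, 24, 25, 32, 19]
Insert 19: shifted 3 elements -> [-9, 17, 19, 24, 25, 32]


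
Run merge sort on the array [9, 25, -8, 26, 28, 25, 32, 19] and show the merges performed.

Divide and conquer:
  Merge [9] + [25] -> [9, 25]
  Merge [-8] + [26] -> [-8, 26]
  Merge [9, 25] + [-8, 26] -> [-8, 9, 25, 26]
  Merge [28] + [25] -> [25, 28]
  Merge [32] + [19] -> [19, 32]
  Merge [25, 28] + [19, 32] -> [19, 25, 28, 32]
  Merge [-8, 9, 25, 26] + [19, 25, 28, 32] -> [-8, 9, 19, 25, 25, 26, 28, 32]


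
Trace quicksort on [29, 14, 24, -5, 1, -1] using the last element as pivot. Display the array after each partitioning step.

Partition 1: pivot=-1 at index 1 -> [-5, -1, 24, 29, 1, 14]
Partition 2: pivot=14 at index 3 -> [-5, -1, 1, 14, 24, 29]
Partition 3: pivot=29 at index 5 -> [-5, -1, 1, 14, 24, 29]


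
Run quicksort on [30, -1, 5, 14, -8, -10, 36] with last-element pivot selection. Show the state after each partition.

Partition 1: pivot=36 at index 6 -> [30, -1, 5, 14, -8, -10, 36]
Partition 2: pivot=-10 at index 0 -> [-10, -1, 5, 14, -8, 30, 36]
Partition 3: pivot=30 at index 5 -> [-10, -1, 5, 14, -8, 30, 36]
Partition 4: pivot=-8 at index 1 -> [-10, -8, 5, 14, -1, 30, 36]
Partition 5: pivot=-1 at index 2 -> [-10, -8, -1, 14, 5, 30, 36]
Partition 6: pivot=5 at index 3 -> [-10, -8, -1, 5, 14, 30, 36]


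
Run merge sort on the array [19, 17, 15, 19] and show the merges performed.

Divide and conquer:
  Merge [19] + [17] -> [17, 19]
  Merge [15] + [19] -> [15, 19]
  Merge [17, 19] + [15, 19] -> [15, 17, 19, 19]


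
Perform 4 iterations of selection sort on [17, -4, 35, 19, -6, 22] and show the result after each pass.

Pass 1: Select minimum -6 at index 4, swap -> [-6, -4, 35, 19, 17, 22]
Pass 2: Select minimum -4 at index 1, swap -> [-6, -4, 35, 19, 17, 22]
Pass 3: Select minimum 17 at index 4, swap -> [-6, -4, 17, 19, 35, 22]
Pass 4: Select minimum 19 at index 3, swap -> [-6, -4, 17, 19, 35, 22]


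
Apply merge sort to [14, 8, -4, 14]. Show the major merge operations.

Divide and conquer:
  Merge [14] + [8] -> [8, 14]
  Merge [-4] + [14] -> [-4, 14]
  Merge [8, 14] + [-4, 14] -> [-4, 8, 14, 14]


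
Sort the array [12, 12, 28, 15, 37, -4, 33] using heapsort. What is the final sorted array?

Build heap: [37, 15, 33, 12, 12, -4, 28]
Extract 37: [33, 15, 28, 12, 12, -4, 37]
Extract 33: [28, 15, -4, 12, 12, 33, 37]
Extract 28: [15, 12, -4, 12, 28, 33, 37]
Extract 15: [12, 12, -4, 15, 28, 33, 37]
Extract 12: [12, -4, 12, 15, 28, 33, 37]
Extract 12: [-4, 12, 12, 15, 28, 33, 37]


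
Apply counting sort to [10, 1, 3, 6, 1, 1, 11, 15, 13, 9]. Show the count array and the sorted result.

Count array: [0, 3, 0, 1, 0, 0, 1, 0, 0, 1, 1, 1, 0, 1, 0, 1]
(count[i] = number of elements equal to i)
Cumulative count: [0, 3, 3, 4, 4, 4, 5, 5, 5, 6, 7, 8, 8, 9, 9, 10]
Sorted: [1, 1, 1, 3, 6, 9, 10, 11, 13, 15]


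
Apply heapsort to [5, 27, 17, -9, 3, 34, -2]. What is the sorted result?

Build heap: [34, 27, 17, -9, 3, 5, -2]
Extract 34: [27, 3, 17, -9, -2, 5, 34]
Extract 27: [17, 3, 5, -9, -2, 27, 34]
Extract 17: [5, 3, -2, -9, 17, 27, 34]
Extract 5: [3, -9, -2, 5, 17, 27, 34]
Extract 3: [-2, -9, 3, 5, 17, 27, 34]
Extract -2: [-9, -2, 3, 5, 17, 27, 34]


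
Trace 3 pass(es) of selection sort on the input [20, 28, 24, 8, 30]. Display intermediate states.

Pass 1: Select minimum 8 at index 3, swap -> [8, 28, 24, 20, 30]
Pass 2: Select minimum 20 at index 3, swap -> [8, 20, 24, 28, 30]
Pass 3: Select minimum 24 at index 2, swap -> [8, 20, 24, 28, 30]


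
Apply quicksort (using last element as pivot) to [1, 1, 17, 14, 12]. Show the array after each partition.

Partition 1: pivot=12 at index 2 -> [1, 1, 12, 14, 17]
Partition 2: pivot=1 at index 1 -> [1, 1, 12, 14, 17]
Partition 3: pivot=17 at index 4 -> [1, 1, 12, 14, 17]


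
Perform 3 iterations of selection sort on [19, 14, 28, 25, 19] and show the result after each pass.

Pass 1: Select minimum 14 at index 1, swap -> [14, 19, 28, 25, 19]
Pass 2: Select minimum 19 at index 1, swap -> [14, 19, 28, 25, 19]
Pass 3: Select minimum 19 at index 4, swap -> [14, 19, 19, 25, 28]


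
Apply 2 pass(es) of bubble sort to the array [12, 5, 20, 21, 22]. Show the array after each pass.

After pass 1: [5, 12, 20, 21, 22] (1 swaps)
After pass 2: [5, 12, 20, 21, 22] (0 swaps)
Total swaps: 1


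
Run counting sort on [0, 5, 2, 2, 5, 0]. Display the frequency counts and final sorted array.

Count array: [2, 0, 2, 0, 0, 2]
(count[i] = number of elements equal to i)
Cumulative count: [2, 2, 4, 4, 4, 6]
Sorted: [0, 0, 2, 2, 5, 5]


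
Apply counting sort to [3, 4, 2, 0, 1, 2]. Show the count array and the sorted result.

Count array: [1, 1, 2, 1, 1]
(count[i] = number of elements equal to i)
Cumulative count: [1, 2, 4, 5, 6]
Sorted: [0, 1, 2, 2, 3, 4]


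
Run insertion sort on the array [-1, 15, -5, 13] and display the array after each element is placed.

First element -1 is already 'sorted'
Insert 15: shifted 0 elements -> [-1, 15, -5, 13]
Insert -5: shifted 2 elements -> [-5, -1, 15, 13]
Insert 13: shifted 1 elements -> [-5, -1, 13, 15]


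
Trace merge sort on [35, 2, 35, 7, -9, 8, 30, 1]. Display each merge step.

Divide and conquer:
  Merge [35] + [2] -> [2, 35]
  Merge [35] + [7] -> [7, 35]
  Merge [2, 35] + [7, 35] -> [2, 7, 35, 35]
  Merge [-9] + [8] -> [-9, 8]
  Merge [30] + [1] -> [1, 30]
  Merge [-9, 8] + [1, 30] -> [-9, 1, 8, 30]
  Merge [2, 7, 35, 35] + [-9, 1, 8, 30] -> [-9, 1, 2, 7, 8, 30, 35, 35]


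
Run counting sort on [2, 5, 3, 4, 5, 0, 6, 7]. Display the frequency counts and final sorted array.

Count array: [1, 0, 1, 1, 1, 2, 1, 1]
(count[i] = number of elements equal to i)
Cumulative count: [1, 1, 2, 3, 4, 6, 7, 8]
Sorted: [0, 2, 3, 4, 5, 5, 6, 7]


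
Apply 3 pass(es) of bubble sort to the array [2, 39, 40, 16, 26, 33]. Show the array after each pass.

After pass 1: [2, 39, 16, 26, 33, 40] (3 swaps)
After pass 2: [2, 16, 26, 33, 39, 40] (3 swaps)
After pass 3: [2, 16, 26, 33, 39, 40] (0 swaps)
Total swaps: 6


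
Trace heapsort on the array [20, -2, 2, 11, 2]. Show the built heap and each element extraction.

Build heap: [20, 11, 2, -2, 2]
Extract 20: [11, 2, 2, -2, 20]
Extract 11: [2, -2, 2, 11, 20]
Extract 2: [2, -2, 2, 11, 20]
Extract 2: [-2, 2, 2, 11, 20]


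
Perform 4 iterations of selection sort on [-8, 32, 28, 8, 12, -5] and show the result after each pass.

Pass 1: Select minimum -8 at index 0, swap -> [-8, 32, 28, 8, 12, -5]
Pass 2: Select minimum -5 at index 5, swap -> [-8, -5, 28, 8, 12, 32]
Pass 3: Select minimum 8 at index 3, swap -> [-8, -5, 8, 28, 12, 32]
Pass 4: Select minimum 12 at index 4, swap -> [-8, -5, 8, 12, 28, 32]


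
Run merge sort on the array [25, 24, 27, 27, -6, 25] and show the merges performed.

Divide and conquer:
  Merge [24] + [27] -> [24, 27]
  Merge [25] + [24, 27] -> [24, 25, 27]
  Merge [-6] + [25] -> [-6, 25]
  Merge [27] + [-6, 25] -> [-6, 25, 27]
  Merge [24, 25, 27] + [-6, 25, 27] -> [-6, 24, 25, 25, 27, 27]


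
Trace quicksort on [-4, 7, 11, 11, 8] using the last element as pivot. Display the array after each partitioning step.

Partition 1: pivot=8 at index 2 -> [-4, 7, 8, 11, 11]
Partition 2: pivot=7 at index 1 -> [-4, 7, 8, 11, 11]
Partition 3: pivot=11 at index 4 -> [-4, 7, 8, 11, 11]


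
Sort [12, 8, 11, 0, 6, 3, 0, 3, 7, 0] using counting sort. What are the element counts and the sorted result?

Count array: [3, 0, 0, 2, 0, 0, 1, 1, 1, 0, 0, 1, 1]
(count[i] = number of elements equal to i)
Cumulative count: [3, 3, 3, 5, 5, 5, 6, 7, 8, 8, 8, 9, 10]
Sorted: [0, 0, 0, 3, 3, 6, 7, 8, 11, 12]


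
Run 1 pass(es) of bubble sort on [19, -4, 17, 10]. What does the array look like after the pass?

After pass 1: [-4, 17, 10, 19] (3 swaps)
Total swaps: 3


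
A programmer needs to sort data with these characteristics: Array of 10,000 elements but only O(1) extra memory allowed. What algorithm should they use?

Best choice: Heapsort
Reason: Heapsort rearranges the array in place using O(1) auxiliary space and still guarantees O(n log n) time; quicksort partitions in place but needs Theta(log n) stack space for recursion (O(n) in the worst case), and mergesort requires O(n) auxiliary space


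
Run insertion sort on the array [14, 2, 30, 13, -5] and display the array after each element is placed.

First element 14 is already 'sorted'
Insert 2: shifted 1 elements -> [2, 14, 30, 13, -5]
Insert 30: shifted 0 elements -> [2, 14, 30, 13, -5]
Insert 13: shifted 2 elements -> [2, 13, 14, 30, -5]
Insert -5: shifted 4 elements -> [-5, 2, 13, 14, 30]


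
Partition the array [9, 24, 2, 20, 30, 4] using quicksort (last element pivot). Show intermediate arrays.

Partition 1: pivot=4 at index 1 -> [2, 4, 9, 20, 30, 24]
Partition 2: pivot=24 at index 4 -> [2, 4, 9, 20, 24, 30]
Partition 3: pivot=20 at index 3 -> [2, 4, 9, 20, 24, 30]


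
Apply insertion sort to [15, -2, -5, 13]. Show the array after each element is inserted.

First element 15 is already 'sorted'
Insert -2: shifted 1 elements -> [-2, 15, -5, 13]
Insert -5: shifted 2 elements -> [-5, -2, 15, 13]
Insert 13: shifted 1 elements -> [-5, -2, 13, 15]


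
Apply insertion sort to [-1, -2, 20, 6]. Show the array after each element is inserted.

First element -1 is already 'sorted'
Insert -2: shifted 1 elements -> [-2, -1, 20, 6]
Insert 20: shifted 0 elements -> [-2, -1, 20, 6]
Insert 6: shifted 1 elements -> [-2, -1, 6, 20]


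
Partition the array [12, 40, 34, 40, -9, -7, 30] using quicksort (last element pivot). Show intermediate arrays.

Partition 1: pivot=30 at index 3 -> [12, -9, -7, 30, 40, 34, 40]
Partition 2: pivot=-7 at index 1 -> [-9, -7, 12, 30, 40, 34, 40]
Partition 3: pivot=40 at index 6 -> [-9, -7, 12, 30, 40, 34, 40]
Partition 4: pivot=34 at index 4 -> [-9, -7, 12, 30, 34, 40, 40]


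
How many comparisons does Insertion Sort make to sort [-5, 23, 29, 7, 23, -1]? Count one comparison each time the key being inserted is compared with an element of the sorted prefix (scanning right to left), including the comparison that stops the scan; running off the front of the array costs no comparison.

Insert 23: -5 <= 23 (stop) = 1 comparison(s) -> [-5, 23, 29, 7, 23, -1]
Insert 29: 23 <= 29 (stop) = 1 comparison(s) -> [-5, 23, 29, 7, 23, -1]
Insert 7: 29 > 7 (shift), 23 > 7 (shift), -5 <= 7 (stop) = 3 comparison(s) -> [-5, 7, 23, 29, 23, -1]
Insert 23: 29 > 23 (shift), 23 <= 23 (stop) = 2 comparison(s) -> [-5, 7, 23, 23, 29, -1]
Insert -1: 29 > -1 (shift), 23 > -1 (shift), 23 > -1 (shift), 7 > -1 (shift), -5 <= -1 (stop) = 5 comparison(s) -> [-5, -1, 7, 23, 23, 29]
Total comparisons: 1 + 1 + 3 + 2 + 5 = 12


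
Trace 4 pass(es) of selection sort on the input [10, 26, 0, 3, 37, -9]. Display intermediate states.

Pass 1: Select minimum -9 at index 5, swap -> [-9, 26, 0, 3, 37, 10]
Pass 2: Select minimum 0 at index 2, swap -> [-9, 0, 26, 3, 37, 10]
Pass 3: Select minimum 3 at index 3, swap -> [-9, 0, 3, 26, 37, 10]
Pass 4: Select minimum 10 at index 5, swap -> [-9, 0, 3, 10, 37, 26]


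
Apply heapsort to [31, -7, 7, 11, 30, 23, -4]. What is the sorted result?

Build heap: [31, 30, 23, 11, -7, 7, -4]
Extract 31: [30, 11, 23, -4, -7, 7, 31]
Extract 30: [23, 11, 7, -4, -7, 30, 31]
Extract 23: [11, -4, 7, -7, 23, 30, 31]
Extract 11: [7, -4, -7, 11, 23, 30, 31]
Extract 7: [-4, -7, 7, 11, 23, 30, 31]
Extract -4: [-7, -4, 7, 11, 23, 30, 31]


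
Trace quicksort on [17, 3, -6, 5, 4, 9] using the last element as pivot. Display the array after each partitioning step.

Partition 1: pivot=9 at index 4 -> [3, -6, 5, 4, 9, 17]
Partition 2: pivot=4 at index 2 -> [3, -6, 4, 5, 9, 17]
Partition 3: pivot=-6 at index 0 -> [-6, 3, 4, 5, 9, 17]


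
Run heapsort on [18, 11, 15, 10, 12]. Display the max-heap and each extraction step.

Build heap: [18, 12, 15, 10, 11]
Extract 18: [15, 12, 11, 10, 18]
Extract 15: [12, 10, 11, 15, 18]
Extract 12: [11, 10, 12, 15, 18]
Extract 11: [10, 11, 12, 15, 18]


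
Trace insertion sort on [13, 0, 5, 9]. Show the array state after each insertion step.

First element 13 is already 'sorted'
Insert 0: shifted 1 elements -> [0, 13, 5, 9]
Insert 5: shifted 1 elements -> [0, 5, 13, 9]
Insert 9: shifted 1 elements -> [0, 5, 9, 13]


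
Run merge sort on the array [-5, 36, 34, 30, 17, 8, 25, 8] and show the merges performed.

Divide and conquer:
  Merge [-5] + [36] -> [-5, 36]
  Merge [34] + [30] -> [30, 34]
  Merge [-5, 36] + [30, 34] -> [-5, 30, 34, 36]
  Merge [17] + [8] -> [8, 17]
  Merge [25] + [8] -> [8, 25]
  Merge [8, 17] + [8, 25] -> [8, 8, 17, 25]
  Merge [-5, 30, 34, 36] + [8, 8, 17, 25] -> [-5, 8, 8, 17, 25, 30, 34, 36]


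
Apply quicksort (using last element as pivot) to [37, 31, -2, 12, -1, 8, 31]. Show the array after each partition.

Partition 1: pivot=31 at index 5 -> [31, -2, 12, -1, 8, 31, 37]
Partition 2: pivot=8 at index 2 -> [-2, -1, 8, 31, 12, 31, 37]
Partition 3: pivot=-1 at index 1 -> [-2, -1, 8, 31, 12, 31, 37]
Partition 4: pivot=12 at index 3 -> [-2, -1, 8, 12, 31, 31, 37]


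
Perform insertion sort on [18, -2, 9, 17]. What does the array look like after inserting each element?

First element 18 is already 'sorted'
Insert -2: shifted 1 elements -> [-2, 18, 9, 17]
Insert 9: shifted 1 elements -> [-2, 9, 18, 17]
Insert 17: shifted 1 elements -> [-2, 9, 17, 18]


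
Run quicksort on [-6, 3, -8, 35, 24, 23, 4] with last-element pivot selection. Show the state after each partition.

Partition 1: pivot=4 at index 3 -> [-6, 3, -8, 4, 24, 23, 35]
Partition 2: pivot=-8 at index 0 -> [-8, 3, -6, 4, 24, 23, 35]
Partition 3: pivot=-6 at index 1 -> [-8, -6, 3, 4, 24, 23, 35]
Partition 4: pivot=35 at index 6 -> [-8, -6, 3, 4, 24, 23, 35]
Partition 5: pivot=23 at index 4 -> [-8, -6, 3, 4, 23, 24, 35]


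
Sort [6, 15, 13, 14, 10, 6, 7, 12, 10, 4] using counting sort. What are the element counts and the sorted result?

Count array: [0, 0, 0, 0, 1, 0, 2, 1, 0, 0, 2, 0, 1, 1, 1, 1]
(count[i] = number of elements equal to i)
Cumulative count: [0, 0, 0, 0, 1, 1, 3, 4, 4, 4, 6, 6, 7, 8, 9, 10]
Sorted: [4, 6, 6, 7, 10, 10, 12, 13, 14, 15]


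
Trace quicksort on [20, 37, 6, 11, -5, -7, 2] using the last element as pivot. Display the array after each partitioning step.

Partition 1: pivot=2 at index 2 -> [-5, -7, 2, 11, 20, 37, 6]
Partition 2: pivot=-7 at index 0 -> [-7, -5, 2, 11, 20, 37, 6]
Partition 3: pivot=6 at index 3 -> [-7, -5, 2, 6, 20, 37, 11]
Partition 4: pivot=11 at index 4 -> [-7, -5, 2, 6, 11, 37, 20]
Partition 5: pivot=20 at index 5 -> [-7, -5, 2, 6, 11, 20, 37]


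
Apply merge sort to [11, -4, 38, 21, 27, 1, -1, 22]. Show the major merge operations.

Divide and conquer:
  Merge [11] + [-4] -> [-4, 11]
  Merge [38] + [21] -> [21, 38]
  Merge [-4, 11] + [21, 38] -> [-4, 11, 21, 38]
  Merge [27] + [1] -> [1, 27]
  Merge [-1] + [22] -> [-1, 22]
  Merge [1, 27] + [-1, 22] -> [-1, 1, 22, 27]
  Merge [-4, 11, 21, 38] + [-1, 1, 22, 27] -> [-4, -1, 1, 11, 21, 22, 27, 38]


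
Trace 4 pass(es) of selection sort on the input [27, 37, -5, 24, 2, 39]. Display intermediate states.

Pass 1: Select minimum -5 at index 2, swap -> [-5, 37, 27, 24, 2, 39]
Pass 2: Select minimum 2 at index 4, swap -> [-5, 2, 27, 24, 37, 39]
Pass 3: Select minimum 24 at index 3, swap -> [-5, 2, 24, 27, 37, 39]
Pass 4: Select minimum 27 at index 3, swap -> [-5, 2, 24, 27, 37, 39]


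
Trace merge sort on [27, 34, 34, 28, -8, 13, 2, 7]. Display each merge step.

Divide and conquer:
  Merge [27] + [34] -> [27, 34]
  Merge [34] + [28] -> [28, 34]
  Merge [27, 34] + [28, 34] -> [27, 28, 34, 34]
  Merge [-8] + [13] -> [-8, 13]
  Merge [2] + [7] -> [2, 7]
  Merge [-8, 13] + [2, 7] -> [-8, 2, 7, 13]
  Merge [27, 28, 34, 34] + [-8, 2, 7, 13] -> [-8, 2, 7, 13, 27, 28, 34, 34]


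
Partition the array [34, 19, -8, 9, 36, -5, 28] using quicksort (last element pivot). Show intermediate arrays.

Partition 1: pivot=28 at index 4 -> [19, -8, 9, -5, 28, 34, 36]
Partition 2: pivot=-5 at index 1 -> [-8, -5, 9, 19, 28, 34, 36]
Partition 3: pivot=19 at index 3 -> [-8, -5, 9, 19, 28, 34, 36]
Partition 4: pivot=36 at index 6 -> [-8, -5, 9, 19, 28, 34, 36]


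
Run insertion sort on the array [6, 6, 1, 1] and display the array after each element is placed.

First element 6 is already 'sorted'
Insert 6: shifted 0 elements -> [6, 6, 1, 1]
Insert 1: shifted 2 elements -> [1, 6, 6, 1]
Insert 1: shifted 2 elements -> [1, 1, 6, 6]


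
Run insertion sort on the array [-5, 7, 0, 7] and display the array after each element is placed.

First element -5 is already 'sorted'
Insert 7: shifted 0 elements -> [-5, 7, 0, 7]
Insert 0: shifted 1 elements -> [-5, 0, 7, 7]
Insert 7: shifted 0 elements -> [-5, 0, 7, 7]


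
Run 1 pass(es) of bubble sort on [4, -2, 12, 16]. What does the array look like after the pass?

After pass 1: [-2, 4, 12, 16] (1 swaps)
Total swaps: 1


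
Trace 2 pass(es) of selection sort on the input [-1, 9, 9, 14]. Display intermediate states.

Pass 1: Select minimum -1 at index 0, swap -> [-1, 9, 9, 14]
Pass 2: Select minimum 9 at index 1, swap -> [-1, 9, 9, 14]


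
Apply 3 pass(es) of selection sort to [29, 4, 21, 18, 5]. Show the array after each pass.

Pass 1: Select minimum 4 at index 1, swap -> [4, 29, 21, 18, 5]
Pass 2: Select minimum 5 at index 4, swap -> [4, 5, 21, 18, 29]
Pass 3: Select minimum 18 at index 3, swap -> [4, 5, 18, 21, 29]


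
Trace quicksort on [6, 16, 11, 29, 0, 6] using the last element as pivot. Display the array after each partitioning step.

Partition 1: pivot=6 at index 2 -> [6, 0, 6, 29, 16, 11]
Partition 2: pivot=0 at index 0 -> [0, 6, 6, 29, 16, 11]
Partition 3: pivot=11 at index 3 -> [0, 6, 6, 11, 16, 29]
Partition 4: pivot=29 at index 5 -> [0, 6, 6, 11, 16, 29]


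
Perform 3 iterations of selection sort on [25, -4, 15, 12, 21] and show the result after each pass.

Pass 1: Select minimum -4 at index 1, swap -> [-4, 25, 15, 12, 21]
Pass 2: Select minimum 12 at index 3, swap -> [-4, 12, 15, 25, 21]
Pass 3: Select minimum 15 at index 2, swap -> [-4, 12, 15, 25, 21]


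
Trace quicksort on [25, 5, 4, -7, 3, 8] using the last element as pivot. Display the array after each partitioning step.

Partition 1: pivot=8 at index 4 -> [5, 4, -7, 3, 8, 25]
Partition 2: pivot=3 at index 1 -> [-7, 3, 5, 4, 8, 25]
Partition 3: pivot=4 at index 2 -> [-7, 3, 4, 5, 8, 25]


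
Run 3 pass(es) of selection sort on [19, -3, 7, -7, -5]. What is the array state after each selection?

Pass 1: Select minimum -7 at index 3, swap -> [-7, -3, 7, 19, -5]
Pass 2: Select minimum -5 at index 4, swap -> [-7, -5, 7, 19, -3]
Pass 3: Select minimum -3 at index 4, swap -> [-7, -5, -3, 19, 7]


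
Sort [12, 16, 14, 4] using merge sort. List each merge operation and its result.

Divide and conquer:
  Merge [12] + [16] -> [12, 16]
  Merge [14] + [4] -> [4, 14]
  Merge [12, 16] + [4, 14] -> [4, 12, 14, 16]


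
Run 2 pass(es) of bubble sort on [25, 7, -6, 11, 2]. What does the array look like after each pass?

After pass 1: [7, -6, 11, 2, 25] (4 swaps)
After pass 2: [-6, 7, 2, 11, 25] (2 swaps)
Total swaps: 6


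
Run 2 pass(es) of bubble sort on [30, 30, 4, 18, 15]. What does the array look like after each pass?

After pass 1: [30, 4, 18, 15, 30] (3 swaps)
After pass 2: [4, 18, 15, 30, 30] (3 swaps)
Total swaps: 6


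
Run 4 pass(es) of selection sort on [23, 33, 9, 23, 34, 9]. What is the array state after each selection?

Pass 1: Select minimum 9 at index 2, swap -> [9, 33, 23, 23, 34, 9]
Pass 2: Select minimum 9 at index 5, swap -> [9, 9, 23, 23, 34, 33]
Pass 3: Select minimum 23 at index 2, swap -> [9, 9, 23, 23, 34, 33]
Pass 4: Select minimum 23 at index 3, swap -> [9, 9, 23, 23, 34, 33]


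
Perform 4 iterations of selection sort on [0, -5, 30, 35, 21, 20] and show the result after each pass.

Pass 1: Select minimum -5 at index 1, swap -> [-5, 0, 30, 35, 21, 20]
Pass 2: Select minimum 0 at index 1, swap -> [-5, 0, 30, 35, 21, 20]
Pass 3: Select minimum 20 at index 5, swap -> [-5, 0, 20, 35, 21, 30]
Pass 4: Select minimum 21 at index 4, swap -> [-5, 0, 20, 21, 35, 30]


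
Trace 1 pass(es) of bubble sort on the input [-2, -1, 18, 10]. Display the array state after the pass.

After pass 1: [-2, -1, 10, 18] (1 swaps)
Total swaps: 1


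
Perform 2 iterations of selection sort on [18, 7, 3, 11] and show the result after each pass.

Pass 1: Select minimum 3 at index 2, swap -> [3, 7, 18, 11]
Pass 2: Select minimum 7 at index 1, swap -> [3, 7, 18, 11]


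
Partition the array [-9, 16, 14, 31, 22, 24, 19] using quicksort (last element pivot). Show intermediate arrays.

Partition 1: pivot=19 at index 3 -> [-9, 16, 14, 19, 22, 24, 31]
Partition 2: pivot=14 at index 1 -> [-9, 14, 16, 19, 22, 24, 31]
Partition 3: pivot=31 at index 6 -> [-9, 14, 16, 19, 22, 24, 31]
Partition 4: pivot=24 at index 5 -> [-9, 14, 16, 19, 22, 24, 31]


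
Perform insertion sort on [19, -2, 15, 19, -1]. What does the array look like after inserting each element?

First element 19 is already 'sorted'
Insert -2: shifted 1 elements -> [-2, 19, 15, 19, -1]
Insert 15: shifted 1 elements -> [-2, 15, 19, 19, -1]
Insert 19: shifted 0 elements -> [-2, 15, 19, 19, -1]
Insert -1: shifted 3 elements -> [-2, -1, 15, 19, 19]


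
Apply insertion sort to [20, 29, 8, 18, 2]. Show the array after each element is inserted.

First element 20 is already 'sorted'
Insert 29: shifted 0 elements -> [20, 29, 8, 18, 2]
Insert 8: shifted 2 elements -> [8, 20, 29, 18, 2]
Insert 18: shifted 2 elements -> [8, 18, 20, 29, 2]
Insert 2: shifted 4 elements -> [2, 8, 18, 20, 29]
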